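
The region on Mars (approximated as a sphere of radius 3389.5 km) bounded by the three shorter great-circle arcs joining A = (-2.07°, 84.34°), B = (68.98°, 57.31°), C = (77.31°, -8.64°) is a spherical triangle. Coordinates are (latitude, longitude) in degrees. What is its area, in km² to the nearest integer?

508823 km²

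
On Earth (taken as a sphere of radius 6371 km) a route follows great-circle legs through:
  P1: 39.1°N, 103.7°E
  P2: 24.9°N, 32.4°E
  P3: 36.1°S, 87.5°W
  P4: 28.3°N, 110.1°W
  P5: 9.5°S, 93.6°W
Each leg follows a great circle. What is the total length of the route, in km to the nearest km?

Leg P1→P2: central angle 1.0573 rad, distance 6736.1 km.
Leg P2→P3: central angle 2.2312 rad, distance 14214.7 km.
Leg P3→P4: central angle 1.1837 rad, distance 7541.7 km.
Leg P4→P5: central angle 0.7161 rad, distance 4562.1 km.
Total: 6736.1 + 14214.7 + 7541.7 + 4562.1 ≈ 33055 km.

33055 km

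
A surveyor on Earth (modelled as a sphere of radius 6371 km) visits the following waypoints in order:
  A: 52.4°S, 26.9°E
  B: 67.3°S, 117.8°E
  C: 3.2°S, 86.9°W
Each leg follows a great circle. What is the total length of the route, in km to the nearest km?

16759 km

Leg A→B: central angle 0.7565 rad, distance 4819.9 km.
Leg B→C: central angle 1.8740 rad, distance 11939.1 km.
Total: 4819.9 + 11939.1 ≈ 16759 km.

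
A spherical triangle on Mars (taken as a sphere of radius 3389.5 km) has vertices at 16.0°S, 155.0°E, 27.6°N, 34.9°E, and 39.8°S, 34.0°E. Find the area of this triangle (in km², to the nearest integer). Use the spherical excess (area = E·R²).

20390411 km²

Side lengths (central angles): a = 1.1764, b = 1.7762, c = 2.1591 rad; semiperimeter s = 2.5558.
By l'Huilier's theorem, tan(E/4) = √[tan(s/2) tan((s−a)/2) tan((s−b)/2) tan((s−c)/2)], giving spherical excess E = 1.7748 rad.
Area = E·R² = 1.7748 × (3389.5)² ≈ 20390411 km².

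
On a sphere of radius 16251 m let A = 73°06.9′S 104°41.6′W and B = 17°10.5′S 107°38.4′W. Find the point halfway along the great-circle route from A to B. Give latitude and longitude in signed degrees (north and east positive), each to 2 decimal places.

-45.15°, -106.95°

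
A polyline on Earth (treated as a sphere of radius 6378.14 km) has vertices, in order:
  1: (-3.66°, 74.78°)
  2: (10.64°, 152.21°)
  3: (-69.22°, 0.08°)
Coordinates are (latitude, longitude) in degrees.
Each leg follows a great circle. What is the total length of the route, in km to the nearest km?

Leg 1→2: central angle 1.3677 rad, distance 8723.6 km.
Leg 2→3: central angle 2.0724 rad, distance 13218.3 km.
Total: 8723.6 + 13218.3 ≈ 21942 km.

21942 km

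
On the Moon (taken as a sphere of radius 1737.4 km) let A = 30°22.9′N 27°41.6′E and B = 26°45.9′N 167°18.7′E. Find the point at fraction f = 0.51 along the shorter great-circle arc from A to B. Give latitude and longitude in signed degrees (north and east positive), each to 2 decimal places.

The central angle between A and B is δ = 1.9380 rad.
With f = 0.51, the slerp weights are sin((1−f)δ)/sin δ = 0.8713 and sin(fδ)/sin δ = 0.8948.
Weighted sum of the unit vectors: (0.8713)·(0.7639,0.4009,0.5058) + (0.8948)·(-0.8711,0.1961,0.4503) = (-0.1139, 0.5248, 0.8436).
Converting back: φ = atan2(z, √(x²+y²)) = 57.52°, λ = atan2(y, x) = 102.24°.

57.52°, 102.24°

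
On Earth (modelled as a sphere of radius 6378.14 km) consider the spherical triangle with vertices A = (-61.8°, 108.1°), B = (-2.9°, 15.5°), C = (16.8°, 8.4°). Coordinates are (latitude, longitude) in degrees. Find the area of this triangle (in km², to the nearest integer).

2734374 km²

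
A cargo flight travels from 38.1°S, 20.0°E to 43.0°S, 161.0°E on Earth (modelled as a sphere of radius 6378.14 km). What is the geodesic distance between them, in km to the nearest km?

10187 km

With latitudes φ₁ = -38.100°, φ₂ = -43.000° and longitude difference Δλ = 141.000°:
cos c = sin φ₁ sin φ₂ + cos φ₁ cos φ₂ cos Δλ = (-0.6170)(-0.6820) + (0.7869)(0.7314)(-0.7771) = -0.02645,
so c = arccos(-0.02645) = 1.59725 rad.
Distance = R·c = 6378.14 × 1.5973 ≈ 10187 km.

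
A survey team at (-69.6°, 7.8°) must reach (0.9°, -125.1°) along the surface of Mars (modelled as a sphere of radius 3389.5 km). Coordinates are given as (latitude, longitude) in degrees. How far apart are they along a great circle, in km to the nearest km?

Let φ₁ = -1.2147 rad, φ₂ = 0.0157 rad, and Δλ = -2.3195 rad.
cos c = sin φ₁ sin φ₂ + cos φ₁ cos φ₂ cos Δλ = (-0.9373)(0.0157) + (0.3486)(0.9999)(-0.6807) = -0.25197,
so c = arccos(-0.25197) = 1.82552 rad.
Distance = R·c = 3389.5 × 1.8255 ≈ 6188 km.

6188 km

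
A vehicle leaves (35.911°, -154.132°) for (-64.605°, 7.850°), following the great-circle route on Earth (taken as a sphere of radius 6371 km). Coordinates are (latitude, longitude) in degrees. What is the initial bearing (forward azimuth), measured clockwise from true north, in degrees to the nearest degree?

165°

With φ₁ = 0.6268, φ₂ = -1.1276, Δλ = 2.8271 rad, the forward-azimuth formula gives
θ = atan2( sin Δλ cos φ₂ , cos φ₁ sin φ₂ − sin φ₁ cos φ₂ cos Δλ ) = atan2(0.1327, -0.4925) = 164.92°.
So the initial bearing is 165°.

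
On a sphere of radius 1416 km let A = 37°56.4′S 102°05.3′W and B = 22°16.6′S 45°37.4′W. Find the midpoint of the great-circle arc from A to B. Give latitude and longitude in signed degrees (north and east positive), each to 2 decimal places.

Central angle δ = 0.8812 rad. Interpolating on the sphere with fraction f = 0.5:
P = [sin((1−f)δ)·A + sin(fδ)·B] / sin δ = 0.5528·A + 0.5528·B in Cartesian coordinates,
giving P = (0.2665, -0.7919, -0.5494), i.e. latitude -33.33°, longitude -71.40°.

-33.33°, -71.40°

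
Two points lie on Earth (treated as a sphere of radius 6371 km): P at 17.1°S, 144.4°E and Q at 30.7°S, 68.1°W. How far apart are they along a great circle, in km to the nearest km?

With latitudes φ₁ = -17.100°, φ₂ = -30.700° and longitude difference Δλ = 147.500°:
Haversine: a = sin²(Δφ/2) + cos φ₁ cos φ₂ sin²(Δλ/2) = 0.0140 + (0.9558)(0.8599)(0.9217) = 0.77151.
Central angle c = 2·arcsin(√a) = 2.14482 rad.
Distance = R·c = 6371 × 2.1448 ≈ 13665 km.

13665 km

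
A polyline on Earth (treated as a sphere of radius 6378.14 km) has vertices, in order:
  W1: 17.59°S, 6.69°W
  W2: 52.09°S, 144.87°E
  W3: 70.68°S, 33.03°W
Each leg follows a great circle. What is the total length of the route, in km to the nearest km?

18176 km

Leg W1→W2: central angle 1.8510 rad, distance 11806.1 km.
Leg W2→W3: central angle 0.9987 rad, distance 6369.8 km.
Total: 11806.1 + 6369.8 ≈ 18176 km.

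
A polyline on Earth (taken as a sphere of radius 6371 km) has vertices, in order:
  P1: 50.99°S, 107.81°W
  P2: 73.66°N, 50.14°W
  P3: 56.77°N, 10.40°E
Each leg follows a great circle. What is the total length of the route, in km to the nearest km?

17697 km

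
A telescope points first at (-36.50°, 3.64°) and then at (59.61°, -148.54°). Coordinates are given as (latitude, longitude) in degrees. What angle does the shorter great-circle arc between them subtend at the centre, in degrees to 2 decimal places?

150.78°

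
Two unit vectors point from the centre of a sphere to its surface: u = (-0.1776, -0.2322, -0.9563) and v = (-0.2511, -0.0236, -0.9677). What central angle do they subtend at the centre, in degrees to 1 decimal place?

u·v = 0.9755; |u| = 1.0000, |v| = 1.0000.
cos θ = (u·v)/(|u||v|) = 0.9755, so θ = 12.7°.

12.7°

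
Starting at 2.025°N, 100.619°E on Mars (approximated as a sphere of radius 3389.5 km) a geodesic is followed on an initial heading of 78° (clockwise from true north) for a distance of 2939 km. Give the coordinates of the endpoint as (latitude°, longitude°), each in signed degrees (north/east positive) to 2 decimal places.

10.44°, 149.94°

Angular distance δ = d/R = 2939/3389.5 = 0.86709 rad; initial bearing θ = 1.3614 rad.
sin φ₂ = sin φ₁ cos δ + cos φ₁ sin δ cos θ = (0.0353)(0.6470) + (0.9994)(0.7624)(0.2079) = 0.1813, so φ₂ = 10.44°.
Δλ = atan2(sin θ sin δ cos φ₁, cos δ − sin φ₁ sin φ₂) = atan2(0.7453, 0.6406) = 49.319°.
λ₂ = 100.619° + 49.319° = 149.94°.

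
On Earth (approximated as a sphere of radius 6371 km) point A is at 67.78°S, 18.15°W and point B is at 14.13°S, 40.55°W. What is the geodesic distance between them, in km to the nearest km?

With latitudes φ₁ = -67.780°, φ₂ = -14.130° and longitude difference Δλ = -22.400°:
cos c = sin φ₁ sin φ₂ + cos φ₁ cos φ₂ cos Δλ = (-0.9257)(-0.2441) + (0.3782)(0.9697)(0.9245) = 0.56505,
so c = arccos(0.56505) = 0.97031 rad.
Distance = R·c = 6371 × 0.9703 ≈ 6182 km.

6182 km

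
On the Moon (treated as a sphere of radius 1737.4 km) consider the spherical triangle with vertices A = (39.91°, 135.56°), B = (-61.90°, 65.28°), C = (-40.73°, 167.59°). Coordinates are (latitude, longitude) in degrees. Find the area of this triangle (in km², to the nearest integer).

3416716 km²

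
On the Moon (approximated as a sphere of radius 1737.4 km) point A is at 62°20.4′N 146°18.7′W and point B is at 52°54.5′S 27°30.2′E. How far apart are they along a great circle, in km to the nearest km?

Let φ₁ = 1.0880 rad, φ₂ = -0.9234 rad, and Δλ = 3.0336 rad.
cos c = sin φ₁ sin φ₂ + cos φ₁ cos φ₂ cos Δλ = (0.8857)(-0.7977) + (0.4642)(0.6031)(-0.9942) = -0.98485,
so c = arccos(-0.98485) = 2.96732 rad.
Distance = R·c = 1737.4 × 2.9673 ≈ 5155 km.

5155 km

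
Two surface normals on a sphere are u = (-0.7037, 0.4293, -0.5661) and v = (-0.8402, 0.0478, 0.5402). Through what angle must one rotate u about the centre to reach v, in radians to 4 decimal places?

1.2598 rad

u·v = 0.3060; |u| = 1.0000, |v| = 1.0000.
cos θ = (u·v)/(|u||v|) = 0.3060, so θ = 1.2598 rad.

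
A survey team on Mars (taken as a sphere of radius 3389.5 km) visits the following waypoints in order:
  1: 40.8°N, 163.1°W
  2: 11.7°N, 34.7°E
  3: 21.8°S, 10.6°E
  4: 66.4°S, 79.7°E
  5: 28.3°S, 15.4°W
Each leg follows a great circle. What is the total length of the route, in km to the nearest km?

Leg 1→2: central angle 2.1813 rad, distance 7393.5 km.
Leg 2→3: central angle 0.7157 rad, distance 2425.9 km.
Leg 3→4: central angle 1.0782 rad, distance 3654.6 km.
Leg 4→5: central angle 1.1559 rad, distance 3917.9 km.
Total: 7393.5 + 2425.9 + 3654.6 + 3917.9 ≈ 17392 km.

17392 km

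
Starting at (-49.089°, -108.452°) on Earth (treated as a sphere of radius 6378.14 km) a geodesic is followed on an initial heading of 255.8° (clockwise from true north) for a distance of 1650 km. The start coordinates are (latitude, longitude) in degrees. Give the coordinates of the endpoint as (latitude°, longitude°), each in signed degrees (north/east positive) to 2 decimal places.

-50.50°, -131.40°

Angular distance δ = d/R = 1650/6378.14 = 0.25870 rad; initial bearing θ = 4.4646 rad.
sin φ₂ = sin φ₁ cos δ + cos φ₁ sin δ cos θ = (-0.7557)(0.9667) + (0.6549)(0.2558)(-0.2453) = -0.7717, so φ₂ = -50.50°.
Δλ = atan2(sin θ sin δ cos φ₁, cos δ − sin φ₁ sin φ₂) = atan2(-0.1624, 0.3835) = -22.950°.
λ₂ = -108.452° − 22.950° = -131.40°.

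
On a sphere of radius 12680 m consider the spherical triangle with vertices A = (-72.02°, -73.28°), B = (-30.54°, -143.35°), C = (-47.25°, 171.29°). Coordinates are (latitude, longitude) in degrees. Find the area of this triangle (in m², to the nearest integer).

Side lengths (central angles): a = 0.6698, b = 0.9166, c = 0.9595 rad; semiperimeter s = 1.2730.
By l'Huilier's theorem, tan(E/4) = √[tan(s/2) tan((s−a)/2) tan((s−b)/2) tan((s−c)/2)], giving spherical excess E = 0.3229 rad.
Area = E·R² = 0.3229 × (12680)² ≈ 51908959 m².

51908959 m²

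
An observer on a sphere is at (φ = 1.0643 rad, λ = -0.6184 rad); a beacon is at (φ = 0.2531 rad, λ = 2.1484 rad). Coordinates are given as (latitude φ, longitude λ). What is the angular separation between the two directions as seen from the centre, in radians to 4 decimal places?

1.7907 rad

With latitudes φ₁ = 60.980°, φ₂ = 14.502° and longitude difference Δλ = 158.526°:
Haversine: a = sin²(Δφ/2) + cos φ₁ cos φ₂ sin²(Δλ/2) = 0.1557 + (0.4851)(0.9681)(0.9653) = 0.60905.
Central angle c = 2·arcsin(√a) = 1.79065 rad.
So the angular separation is 1.7907 rad.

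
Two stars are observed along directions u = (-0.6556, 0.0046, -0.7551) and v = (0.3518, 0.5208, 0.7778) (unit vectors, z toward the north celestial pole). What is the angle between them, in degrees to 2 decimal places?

144.64°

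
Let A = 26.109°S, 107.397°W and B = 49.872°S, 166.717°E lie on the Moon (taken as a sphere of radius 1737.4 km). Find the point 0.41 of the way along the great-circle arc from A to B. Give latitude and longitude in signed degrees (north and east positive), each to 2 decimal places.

-43.68°, -133.99°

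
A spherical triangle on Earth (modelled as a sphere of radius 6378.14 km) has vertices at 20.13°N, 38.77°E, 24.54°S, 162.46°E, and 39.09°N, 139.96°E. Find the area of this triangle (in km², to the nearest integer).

Side lengths (central angles): a = 1.1697, b = 1.4951, c = 2.2353 rad; semiperimeter s = 2.4501.
By l'Huilier's theorem, tan(E/4) = √[tan(s/2) tan((s−a)/2) tan((s−b)/2) tan((s−c)/2)], giving spherical excess E = 1.3095 rad.
Area = E·R² = 1.3095 × (6378.14)² ≈ 53271318 km².

53271318 km²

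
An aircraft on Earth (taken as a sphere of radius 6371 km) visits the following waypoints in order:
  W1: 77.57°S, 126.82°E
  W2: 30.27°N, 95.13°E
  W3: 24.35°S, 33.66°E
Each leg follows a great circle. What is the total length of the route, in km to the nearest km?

21110 km

Leg W1→W2: central angle 1.9114 rad, distance 12177.7 km.
Leg W2→W3: central angle 1.4020 rad, distance 8932.3 km.
Total: 12177.7 + 8932.3 ≈ 21110 km.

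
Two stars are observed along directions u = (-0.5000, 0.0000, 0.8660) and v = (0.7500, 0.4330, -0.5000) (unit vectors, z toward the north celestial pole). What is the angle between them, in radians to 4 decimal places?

2.5116 rad

u·v = -0.8080; |u| = 1.0000, |v| = 1.0000.
cos θ = (u·v)/(|u||v|) = -0.8080, so θ = 2.5116 rad.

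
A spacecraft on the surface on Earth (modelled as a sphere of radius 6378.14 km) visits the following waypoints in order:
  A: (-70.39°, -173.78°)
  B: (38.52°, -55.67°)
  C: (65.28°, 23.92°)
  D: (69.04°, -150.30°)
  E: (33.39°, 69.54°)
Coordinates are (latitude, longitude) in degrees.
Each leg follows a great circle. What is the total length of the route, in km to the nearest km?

34028 km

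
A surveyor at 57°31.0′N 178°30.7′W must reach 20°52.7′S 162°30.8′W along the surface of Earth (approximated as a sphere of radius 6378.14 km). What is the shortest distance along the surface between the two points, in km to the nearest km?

Let φ₁ = 1.0039 rad, φ₂ = -0.3644 rad, and Δλ = 0.2792 rad.
Haversine: a = sin²(Δφ/2) + cos φ₁ cos φ₂ sin²(Δλ/2) = 0.3994 + (0.5371)(0.9343)(0.0194) = 0.40914.
Central angle c = 2·arcsin(√a) = 1.38805 rad.
Distance = R·c = 6378.14 × 1.3881 ≈ 8853 km.

8853 km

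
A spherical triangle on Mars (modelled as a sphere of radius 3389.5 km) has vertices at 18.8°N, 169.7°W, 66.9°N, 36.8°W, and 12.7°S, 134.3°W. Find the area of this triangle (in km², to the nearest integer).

9860505 km²

Side lengths (central angles): a = 1.8257, b = 0.8204, c = 1.5272 rad; semiperimeter s = 2.0867.
By l'Huilier's theorem, tan(E/4) = √[tan(s/2) tan((s−a)/2) tan((s−b)/2) tan((s−c)/2)], giving spherical excess E = 0.8583 rad.
Area = E·R² = 0.8583 × (3389.5)² ≈ 9860505 km².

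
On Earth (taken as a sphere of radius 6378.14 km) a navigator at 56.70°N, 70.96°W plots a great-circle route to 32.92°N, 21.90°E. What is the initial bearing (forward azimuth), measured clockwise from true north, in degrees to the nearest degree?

68°

Δλ = 92.860° = 1.6207 rad.
y = sin Δλ · cos φ₂ = (0.9988)(0.8394) = 0.8384
x = cos φ₁ sin φ₂ − sin φ₁ cos φ₂ cos Δλ = (0.5490)(0.5435) − (0.8358)(0.8394)(-0.0499) = 0.3334
θ = atan2(y, x) = 68.31°, so the bearing is 68°.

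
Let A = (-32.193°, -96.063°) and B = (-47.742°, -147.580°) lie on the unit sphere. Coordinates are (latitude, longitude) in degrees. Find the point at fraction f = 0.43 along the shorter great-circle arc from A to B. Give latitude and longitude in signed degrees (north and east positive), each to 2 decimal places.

-41.68°, -115.09°

The central angle between A and B is δ = 0.7251 rad.
With f = 0.43, the slerp weights are sin((1−f)δ)/sin δ = 0.6056 and sin(fδ)/sin δ = 0.4625.
Weighted sum of the unit vectors: (0.6056)·(-0.0894,-0.8415,-0.5328) + (0.4625)·(-0.5677,-0.3605,-0.7401) = (-0.3167, -0.6764, -0.6650).
Converting back: φ = atan2(z, √(x²+y²)) = -41.68°, λ = atan2(y, x) = -115.09°.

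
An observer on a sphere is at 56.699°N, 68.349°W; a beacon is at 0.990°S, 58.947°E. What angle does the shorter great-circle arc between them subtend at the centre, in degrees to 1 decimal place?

110.3°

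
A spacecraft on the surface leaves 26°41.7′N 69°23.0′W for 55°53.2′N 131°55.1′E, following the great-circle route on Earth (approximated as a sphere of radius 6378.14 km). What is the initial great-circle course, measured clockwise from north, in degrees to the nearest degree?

348°

Δλ = -158.698° = -2.7698 rad.
y = sin Δλ · cos φ₂ = (-0.3633)(0.5608) = -0.2037
x = cos φ₁ sin φ₂ − sin φ₁ cos φ₂ cos Δλ = (0.8934)(0.8279) − (0.4492)(0.5608)(-0.9317) = 0.9744
θ = atan2(y, x) = -11.81°; adding 360° gives 348°.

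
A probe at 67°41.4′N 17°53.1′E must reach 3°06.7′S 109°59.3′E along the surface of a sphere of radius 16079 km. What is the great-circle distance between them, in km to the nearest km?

26289 km

Let φ₁ = 1.1814 rad, φ₂ = -0.0543 rad, and Δλ = 1.6075 rad.
Haversine: a = sin²(Δφ/2) + cos φ₁ cos φ₂ sin²(Δλ/2) = 0.3356 + (0.3796)(0.9985)(0.5184) = 0.53207.
Central angle c = 2·arcsin(√a) = 1.63497 rad.
Distance = R·c = 16079 × 1.6350 ≈ 26289 km.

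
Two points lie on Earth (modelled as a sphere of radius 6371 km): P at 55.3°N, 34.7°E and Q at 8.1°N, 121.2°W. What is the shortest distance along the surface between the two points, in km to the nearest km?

12620 km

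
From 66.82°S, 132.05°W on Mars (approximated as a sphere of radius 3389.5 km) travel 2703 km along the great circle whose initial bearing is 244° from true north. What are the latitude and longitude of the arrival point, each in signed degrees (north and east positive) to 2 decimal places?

-49.96°, 136.76°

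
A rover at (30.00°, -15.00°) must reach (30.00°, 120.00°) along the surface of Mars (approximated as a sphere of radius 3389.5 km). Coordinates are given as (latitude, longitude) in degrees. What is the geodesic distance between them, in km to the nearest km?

6287 km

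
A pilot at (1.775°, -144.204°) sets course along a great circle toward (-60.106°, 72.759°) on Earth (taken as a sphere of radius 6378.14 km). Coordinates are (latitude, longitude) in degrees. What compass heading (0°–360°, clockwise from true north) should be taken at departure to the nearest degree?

With φ₁ = 0.0310, φ₂ = -1.0490, Δλ = -2.4965 rad, the forward-azimuth formula gives
θ = atan2( sin Δλ cos φ₂ , cos φ₁ sin φ₂ − sin φ₁ cos φ₂ cos Δλ ) = atan2(-0.2997, -0.8542) = -160.67°.
Adding 360° brings this into [0°, 360°): 199°.

199°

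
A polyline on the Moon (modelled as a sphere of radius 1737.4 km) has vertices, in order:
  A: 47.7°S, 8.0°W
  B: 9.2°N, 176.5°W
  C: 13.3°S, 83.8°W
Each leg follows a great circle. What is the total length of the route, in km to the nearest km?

Leg A→B: central angle 2.4485 rad, distance 4254.0 km.
Leg B→C: central angle 1.6529 rad, distance 2871.8 km.
Total: 4254.0 + 2871.8 ≈ 7126 km.

7126 km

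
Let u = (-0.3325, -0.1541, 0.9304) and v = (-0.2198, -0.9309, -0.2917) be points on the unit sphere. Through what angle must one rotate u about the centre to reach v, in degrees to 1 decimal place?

93.1°

u·v = -0.0549; |u| = 1.0000, |v| = 1.0000.
cos θ = (u·v)/(|u||v|) = -0.0549, so θ = 93.1°.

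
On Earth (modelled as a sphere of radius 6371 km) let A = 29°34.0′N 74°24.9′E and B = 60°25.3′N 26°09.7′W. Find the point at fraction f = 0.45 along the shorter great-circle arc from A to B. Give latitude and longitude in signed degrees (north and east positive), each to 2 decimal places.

Central angle δ = 1.2129 rad. Interpolating on the sphere with fraction f = 0.45:
P = [sin((1−f)δ)·A + sin(fδ)·B] / sin δ = 0.6606·A + 0.5542·B in Cartesian coordinates,
giving P = (0.3999, 0.4328, 0.8079), i.e. latitude 53.89°, longitude 47.26°.

53.89°, 47.26°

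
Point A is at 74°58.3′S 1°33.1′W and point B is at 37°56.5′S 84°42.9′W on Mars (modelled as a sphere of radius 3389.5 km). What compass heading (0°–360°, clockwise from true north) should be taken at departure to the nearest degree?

Δλ = -83.163° = -1.4515 rad.
y = sin Δλ · cos φ₂ = (-0.9929)(0.7886) = -0.7830
x = cos φ₁ sin φ₂ − sin φ₁ cos φ₂ cos Δλ = (0.2593)(-0.6149) − (-0.9658)(0.7886)(0.1190) = -0.0688
θ = atan2(y, x) = -95.02°; adding 360° gives 265°.

265°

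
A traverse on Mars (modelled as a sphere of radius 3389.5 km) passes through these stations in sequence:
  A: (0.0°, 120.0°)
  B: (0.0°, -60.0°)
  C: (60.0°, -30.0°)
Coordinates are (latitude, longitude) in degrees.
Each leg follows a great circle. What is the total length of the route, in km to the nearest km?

14455 km

Leg A→B: central angle 3.1416 rad, distance 10648.4 km.
Leg B→C: central angle 1.1230 rad, distance 3806.3 km.
Total: 10648.4 + 3806.3 ≈ 14455 km.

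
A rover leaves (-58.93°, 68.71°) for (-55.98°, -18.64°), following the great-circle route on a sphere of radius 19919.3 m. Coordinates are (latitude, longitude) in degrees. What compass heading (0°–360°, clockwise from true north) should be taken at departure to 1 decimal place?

With φ₁ = -1.0285, φ₂ = -0.9770, Δλ = -1.5245 rad, the forward-azimuth formula gives
θ = atan2( sin Δλ cos φ₂ , cos φ₁ sin φ₂ − sin φ₁ cos φ₂ cos Δλ ) = atan2(-0.5589, -0.4056) = -125.97°.
Adding 360° brings this into [0°, 360°): 234.0°.

234.0°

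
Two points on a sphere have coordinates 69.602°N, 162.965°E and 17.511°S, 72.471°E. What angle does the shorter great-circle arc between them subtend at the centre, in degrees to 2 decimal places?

106.55°

Let φ₁ = 1.2148 rad, φ₂ = -0.3056 rad, and Δλ = -1.5794 rad.
Haversine: a = sin²(Δφ/2) + cos φ₁ cos φ₂ sin²(Δλ/2) = 0.4748 + (0.3485)(0.9537)(0.5043) = 0.64244.
Central angle c = 2·arcsin(√a) = 1.85969 rad.
So the angular separation is 106.55°.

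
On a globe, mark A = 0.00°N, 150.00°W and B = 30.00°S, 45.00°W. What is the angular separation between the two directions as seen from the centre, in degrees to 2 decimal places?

With latitudes φ₁ = 0.000°, φ₂ = -30.000° and longitude difference Δλ = 105.000°:
Haversine: a = sin²(Δφ/2) + cos φ₁ cos φ₂ sin²(Δλ/2) = 0.0670 + (1.0000)(0.8660)(0.6294) = 0.61207.
Central angle c = 2·arcsin(√a) = 1.79686 rad.
So the angular separation is 102.95°.

102.95°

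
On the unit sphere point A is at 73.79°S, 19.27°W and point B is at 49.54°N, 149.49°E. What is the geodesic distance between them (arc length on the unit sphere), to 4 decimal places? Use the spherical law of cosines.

2.7100

In radians: φ₁ = -1.2879, φ₂ = 0.8646, Δλ = 168.760° = 2.9454 rad.
cos c = sin φ₁ sin φ₂ + cos φ₁ cos φ₂ cos Δλ = (-0.9602)(0.7609) + (0.2792)(0.6489)(-0.9808) = -0.90829,
so c = arccos(-0.90829) = 2.70997 rad.
On the unit sphere the arc length equals the central angle: 2.7100.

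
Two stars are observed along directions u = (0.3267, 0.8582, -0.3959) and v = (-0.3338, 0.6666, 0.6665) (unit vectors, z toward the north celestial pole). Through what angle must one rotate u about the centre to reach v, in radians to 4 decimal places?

1.3703 rad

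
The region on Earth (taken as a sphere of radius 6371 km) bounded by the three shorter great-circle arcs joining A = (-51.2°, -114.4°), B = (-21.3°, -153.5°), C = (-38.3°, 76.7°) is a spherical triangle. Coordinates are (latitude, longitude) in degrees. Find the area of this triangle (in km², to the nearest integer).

Side lengths (central angles): a = 1.8161, b = 1.5703, c = 0.7434 rad; semiperimeter s = 2.0649.
By l'Huilier's theorem, tan(E/4) = √[tan(s/2) tan((s−a)/2) tan((s−b)/2) tan((s−c)/2)], giving spherical excess E = 0.8001 rad.
Area = E·R² = 0.8001 × (6371)² ≈ 32474303 km².

32474303 km²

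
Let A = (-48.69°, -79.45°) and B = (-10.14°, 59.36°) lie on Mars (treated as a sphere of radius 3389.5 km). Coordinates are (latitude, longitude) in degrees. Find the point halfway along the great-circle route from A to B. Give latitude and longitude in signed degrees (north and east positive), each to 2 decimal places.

-54.83°, 17.64°

The central angle between A and B is δ = 1.9356 rad.
With f = 0.5, the slerp weights are sin((1−f)δ)/sin δ = 0.8817 and sin(fδ)/sin δ = 0.8817.
Weighted sum of the unit vectors: (0.8817)·(0.1209,-0.6490,-0.7511) + (0.8817)·(0.5017,0.8469,-0.1761) = (0.5489, 0.1745, -0.8175).
Converting back: φ = atan2(z, √(x²+y²)) = -54.83°, λ = atan2(y, x) = 17.64°.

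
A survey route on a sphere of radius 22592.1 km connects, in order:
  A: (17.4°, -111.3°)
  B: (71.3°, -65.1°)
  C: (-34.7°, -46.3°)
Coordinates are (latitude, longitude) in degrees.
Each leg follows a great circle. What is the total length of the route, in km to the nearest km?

65916 km

Leg A→B: central angle 1.0529 rad, distance 23788.3 km.
Leg B→C: central angle 1.8647 rad, distance 42127.7 km.
Total: 23788.3 + 42127.7 ≈ 65916 km.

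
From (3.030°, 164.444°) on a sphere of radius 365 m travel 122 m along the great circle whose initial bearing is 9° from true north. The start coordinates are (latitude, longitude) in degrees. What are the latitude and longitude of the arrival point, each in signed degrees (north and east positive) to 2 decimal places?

21.93°, 167.62°

Angular distance δ = d/R = 122/365 = 0.33425 rad; initial bearing θ = 0.1571 rad.
sin φ₂ = sin φ₁ cos δ + cos φ₁ sin δ cos θ = (0.0529)(0.9447) + (0.9986)(0.3281)(0.9877) = 0.3735, so φ₂ = 21.93°.
Δλ = atan2(sin θ sin δ cos φ₁, cos δ − sin φ₁ sin φ₂) = atan2(0.0512, 0.9249) = 3.171°.
λ₂ = 164.444° + 3.171° = 167.62°.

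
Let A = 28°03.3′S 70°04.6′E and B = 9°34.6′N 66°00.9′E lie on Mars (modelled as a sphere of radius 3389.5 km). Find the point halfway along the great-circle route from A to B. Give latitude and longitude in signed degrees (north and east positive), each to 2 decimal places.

-9.24°, 67.93°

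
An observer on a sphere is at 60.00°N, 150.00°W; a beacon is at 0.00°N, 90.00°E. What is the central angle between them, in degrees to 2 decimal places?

With latitudes φ₁ = 60.000°, φ₂ = 0.000° and longitude difference Δλ = -120.000°:
Haversine: a = sin²(Δφ/2) + cos φ₁ cos φ₂ sin²(Δλ/2) = 0.2500 + (0.5000)(1.0000)(0.7500) = 0.62500.
Central angle c = 2·arcsin(√a) = 1.82348 rad.
So the angular separation is 104.48°.

104.48°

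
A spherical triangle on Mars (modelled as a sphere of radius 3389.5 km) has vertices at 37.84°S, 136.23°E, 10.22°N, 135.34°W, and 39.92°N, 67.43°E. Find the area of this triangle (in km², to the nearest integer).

31553590 km²

Side lengths (central angles): a = 2.1921, b = 1.7463, c = 1.6585 rad; semiperimeter s = 2.7984.
By l'Huilier's theorem, tan(E/4) = √[tan(s/2) tan((s−a)/2) tan((s−b)/2) tan((s−c)/2)], giving spherical excess E = 2.7465 rad.
Area = E·R² = 2.7465 × (3389.5)² ≈ 31553590 km².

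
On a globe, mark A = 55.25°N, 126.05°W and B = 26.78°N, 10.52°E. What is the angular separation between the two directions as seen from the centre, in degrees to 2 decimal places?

89.96°

With latitudes φ₁ = 55.250°, φ₂ = 26.780° and longitude difference Δλ = 136.570°:
cos c = sin φ₁ sin φ₂ + cos φ₁ cos φ₂ cos Δλ = (0.8216)(0.4506) + (0.5700)(0.8927)(-0.7262) = 0.00066,
so c = arccos(0.00066) = 1.57013 rad.
So the angular separation is 89.96°.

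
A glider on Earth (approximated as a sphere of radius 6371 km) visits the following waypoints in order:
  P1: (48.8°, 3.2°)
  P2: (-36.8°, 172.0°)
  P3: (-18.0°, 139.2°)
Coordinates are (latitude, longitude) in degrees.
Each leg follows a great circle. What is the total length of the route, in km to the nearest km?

22225 km

Leg P1→P2: central angle 2.8883 rad, distance 18401.6 km.
Leg P2→P3: central angle 0.6002 rad, distance 3823.7 km.
Total: 18401.6 + 3823.7 ≈ 22225 km.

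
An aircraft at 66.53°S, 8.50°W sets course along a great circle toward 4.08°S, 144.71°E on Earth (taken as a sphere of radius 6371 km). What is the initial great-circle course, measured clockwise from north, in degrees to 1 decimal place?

152.0°

With φ₁ = -1.1612, φ₂ = -0.0712, Δλ = 2.6740 rad, the forward-azimuth formula gives
θ = atan2( sin Δλ cos φ₂ , cos φ₁ sin φ₂ − sin φ₁ cos φ₂ cos Δλ ) = atan2(0.4496, -0.8451) = 151.99°.
So the initial bearing is 152.0°.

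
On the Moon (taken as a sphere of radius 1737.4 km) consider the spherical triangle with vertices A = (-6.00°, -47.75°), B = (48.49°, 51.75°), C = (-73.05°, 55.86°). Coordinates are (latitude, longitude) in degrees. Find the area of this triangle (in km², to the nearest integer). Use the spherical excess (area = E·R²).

7265018 km²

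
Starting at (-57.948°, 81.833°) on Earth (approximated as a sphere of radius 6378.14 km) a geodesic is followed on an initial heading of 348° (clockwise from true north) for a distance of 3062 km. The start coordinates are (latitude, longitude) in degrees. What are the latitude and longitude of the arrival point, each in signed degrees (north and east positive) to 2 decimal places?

-30.80°, 75.41°

Angular distance δ = d/R = 3062/6378.14 = 0.48008 rad; initial bearing θ = 6.0737 rad.
sin φ₂ = sin φ₁ cos δ + cos φ₁ sin δ cos θ = (-0.8476)(0.8870) + (0.5307)(0.4618)(0.9781) = -0.5120, so φ₂ = -30.80°.
Δλ = atan2(sin θ sin δ cos φ₁, cos δ − sin φ₁ sin φ₂) = atan2(-0.0510, 0.4530) = -6.418°.
λ₂ = 81.833° − 6.418° = 75.41°.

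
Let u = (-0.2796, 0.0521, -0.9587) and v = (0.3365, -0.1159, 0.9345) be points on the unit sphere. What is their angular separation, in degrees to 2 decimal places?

174.91°

u·v = -0.9960; |u| = 1.0000, |v| = 1.0000.
cos θ = (u·v)/(|u||v|) = -0.9961, so θ = 174.91°.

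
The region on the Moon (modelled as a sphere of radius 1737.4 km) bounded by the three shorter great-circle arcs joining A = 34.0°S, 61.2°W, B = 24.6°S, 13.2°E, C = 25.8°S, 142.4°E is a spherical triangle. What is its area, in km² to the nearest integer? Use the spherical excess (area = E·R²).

Side lengths (central angles): a = 1.9137, b = 2.0271, c = 1.1202 rad; semiperimeter s = 2.5305.
By l'Huilier's theorem, tan(E/4) = √[tan(s/2) tan((s−a)/2) tan((s−b)/2) tan((s−c)/2)], giving spherical excess E = 1.7579 rad.
Area = E·R² = 1.7579 × (1737.4)² ≈ 5306394 km².

5306394 km²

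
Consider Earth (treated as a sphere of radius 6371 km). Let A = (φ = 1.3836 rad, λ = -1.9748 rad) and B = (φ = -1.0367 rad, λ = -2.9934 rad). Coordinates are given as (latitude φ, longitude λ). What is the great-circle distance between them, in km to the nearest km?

In radians: φ₁ = 1.3836, φ₂ = -1.0367, Δλ = -58.361° = -1.0186 rad.
Haversine: a = sin²(Δφ/2) + cos φ₁ cos φ₂ sin²(Δλ/2) = 0.8755 + (0.1861)(0.5091)(0.2377) = 0.89800.
Central angle c = 2·arcsin(√a) = 2.49145 rad.
Distance = R·c = 6371 × 2.4914 ≈ 15873 km.

15873 km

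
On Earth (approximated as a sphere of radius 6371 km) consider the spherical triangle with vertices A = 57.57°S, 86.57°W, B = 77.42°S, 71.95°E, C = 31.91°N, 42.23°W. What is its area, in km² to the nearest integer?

35940745 km²

Side lengths (central angles): a = 2.2039, b = 1.6917, c = 0.7740 rad; semiperimeter s = 2.3348.
By l'Huilier's theorem, tan(E/4) = √[tan(s/2) tan((s−a)/2) tan((s−b)/2) tan((s−c)/2)], giving spherical excess E = 0.8855 rad.
Area = E·R² = 0.8855 × (6371)² ≈ 35940745 km².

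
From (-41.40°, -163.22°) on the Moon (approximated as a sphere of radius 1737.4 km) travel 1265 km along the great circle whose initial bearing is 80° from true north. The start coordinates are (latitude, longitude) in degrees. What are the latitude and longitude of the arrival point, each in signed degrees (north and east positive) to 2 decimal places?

Angular distance δ = d/R = 1265/1737.4 = 0.72810 rad; initial bearing θ = 1.3963 rad.
sin φ₂ = sin φ₁ cos δ + cos φ₁ sin δ cos θ = (-0.6613)(0.7464) + (0.7501)(0.6655)(0.1736) = -0.4070, so φ₂ = -24.01°.
Δλ = atan2(sin θ sin δ cos φ₁, cos δ − sin φ₁ sin φ₂) = atan2(0.4916, 0.4773) = 45.843°.
λ₂ = -163.220° + 45.843° = -117.38°.

-24.01°, -117.38°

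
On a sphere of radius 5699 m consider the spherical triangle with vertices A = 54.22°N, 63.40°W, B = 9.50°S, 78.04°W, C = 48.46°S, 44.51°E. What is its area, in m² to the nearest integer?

59813782 m²

Side lengths (central angles): a = 1.8012, b = 2.3840, c = 1.1329 rad; semiperimeter s = 2.6590.
By l'Huilier's theorem, tan(E/4) = √[tan(s/2) tan((s−a)/2) tan((s−b)/2) tan((s−c)/2)], giving spherical excess E = 1.8416 rad.
Area = E·R² = 1.8416 × (5699)² ≈ 59813782 m².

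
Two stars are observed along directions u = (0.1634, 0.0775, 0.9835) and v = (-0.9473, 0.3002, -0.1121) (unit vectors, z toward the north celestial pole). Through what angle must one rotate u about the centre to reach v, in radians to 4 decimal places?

1.8150 rad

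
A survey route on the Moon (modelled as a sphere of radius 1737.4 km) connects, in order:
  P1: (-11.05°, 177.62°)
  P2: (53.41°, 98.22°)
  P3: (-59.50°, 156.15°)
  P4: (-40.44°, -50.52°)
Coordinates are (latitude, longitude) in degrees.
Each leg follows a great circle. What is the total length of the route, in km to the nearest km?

8866 km

Leg P1→P2: central angle 1.6171 rad, distance 2809.5 km.
Leg P2→P3: central angle 2.1308 rad, distance 3702.0 km.
Leg P3→P4: central angle 1.3554 rad, distance 2354.9 km.
Total: 2809.5 + 3702.0 + 2354.9 ≈ 8866 km.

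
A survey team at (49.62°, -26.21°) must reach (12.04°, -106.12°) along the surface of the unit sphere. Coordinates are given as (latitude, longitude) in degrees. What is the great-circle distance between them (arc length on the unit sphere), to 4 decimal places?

1.2975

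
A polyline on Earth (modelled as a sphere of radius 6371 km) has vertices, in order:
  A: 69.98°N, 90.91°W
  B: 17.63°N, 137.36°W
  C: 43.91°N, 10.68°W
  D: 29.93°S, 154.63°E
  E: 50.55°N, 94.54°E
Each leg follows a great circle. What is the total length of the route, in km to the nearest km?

Leg A→B: central angle 1.0364 rad, distance 6602.6 km.
Leg B→C: central angle 1.7722 rad, distance 11290.9 km.
Leg C→D: central angle 2.8239 rad, distance 17991.3 km.
Leg D→E: central angle 1.6817 rad, distance 10714.2 km.
Total: 6602.6 + 11290.9 + 17991.3 + 10714.2 ≈ 46599 km.

46599 km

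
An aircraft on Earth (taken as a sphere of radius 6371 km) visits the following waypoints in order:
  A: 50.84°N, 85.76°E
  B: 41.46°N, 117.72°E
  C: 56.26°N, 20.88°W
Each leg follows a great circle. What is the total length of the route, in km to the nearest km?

11122 km

Leg A→B: central angle 0.4156 rad, distance 2647.5 km.
Leg B→C: central angle 1.3301 rad, distance 8474.3 km.
Total: 2647.5 + 8474.3 ≈ 11122 km.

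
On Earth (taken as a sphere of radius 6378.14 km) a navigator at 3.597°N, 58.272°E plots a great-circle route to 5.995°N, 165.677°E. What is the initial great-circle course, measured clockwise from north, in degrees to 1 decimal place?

82.6°

Δλ = 107.405° = 1.8746 rad.
y = sin Δλ · cos φ₂ = (0.9542)(0.9945) = 0.9490
x = cos φ₁ sin φ₂ − sin φ₁ cos φ₂ cos Δλ = (0.9980)(0.1044) − (0.0627)(0.9945)(-0.2991) = 0.1229
θ = atan2(y, x) = 82.62°, so the bearing is 82.6°.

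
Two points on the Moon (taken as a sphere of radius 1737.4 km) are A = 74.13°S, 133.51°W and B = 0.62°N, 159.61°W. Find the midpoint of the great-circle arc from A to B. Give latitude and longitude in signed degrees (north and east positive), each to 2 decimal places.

-37.24°, -154.09°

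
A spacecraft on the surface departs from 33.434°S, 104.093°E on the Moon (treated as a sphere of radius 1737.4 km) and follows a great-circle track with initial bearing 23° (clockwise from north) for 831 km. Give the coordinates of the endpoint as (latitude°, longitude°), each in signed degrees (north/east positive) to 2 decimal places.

-7.79°, 114.55°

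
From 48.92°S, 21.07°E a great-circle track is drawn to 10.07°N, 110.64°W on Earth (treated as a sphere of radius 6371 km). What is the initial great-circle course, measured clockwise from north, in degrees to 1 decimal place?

242.7°

Δλ = -131.710° = -2.2988 rad.
y = sin Δλ · cos φ₂ = (-0.7465)(0.9846) = -0.7350
x = cos φ₁ sin φ₂ − sin φ₁ cos φ₂ cos Δλ = (0.6571)(0.1749) − (-0.7538)(0.9846)(-0.6654) = -0.3789
θ = atan2(y, x) = -117.27°; adding 360° gives 242.7°.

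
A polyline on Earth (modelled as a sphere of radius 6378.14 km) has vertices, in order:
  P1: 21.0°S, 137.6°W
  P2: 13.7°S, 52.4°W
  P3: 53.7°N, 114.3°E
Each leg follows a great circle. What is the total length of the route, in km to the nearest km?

Leg P1→P2: central angle 1.4093 rad, distance 8988.9 km.
Leg P2→P3: central angle 2.4198 rad, distance 15433.8 km.
Total: 8988.9 + 15433.8 ≈ 24423 km.

24423 km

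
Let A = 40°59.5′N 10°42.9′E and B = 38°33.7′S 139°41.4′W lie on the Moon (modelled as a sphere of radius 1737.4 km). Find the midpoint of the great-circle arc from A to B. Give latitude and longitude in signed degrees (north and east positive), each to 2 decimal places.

4.74°, -68.31°

The central angle between A and B is δ = 2.7443 rad.
With f = 0.5, the slerp weights are sin((1−f)δ)/sin δ = 2.5335 and sin(fδ)/sin δ = 2.5335.
Weighted sum of the unit vectors: (2.5335)·(0.7416,0.1403,0.6559) + (2.5335)·(-0.5963,-0.5059,-0.6234) = (0.3683, -0.9260, 0.0826).
Converting back: φ = atan2(z, √(x²+y²)) = 4.74°, λ = atan2(y, x) = -68.31°.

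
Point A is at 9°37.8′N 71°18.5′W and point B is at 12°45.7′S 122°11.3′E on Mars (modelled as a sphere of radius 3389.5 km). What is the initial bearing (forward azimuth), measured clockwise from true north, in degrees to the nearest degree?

Δλ = -166.503° = -2.9060 rad.
y = sin Δλ · cos φ₂ = (-0.2334)(0.9753) = -0.2276
x = cos φ₁ sin φ₂ − sin φ₁ cos φ₂ cos Δλ = (0.9859)(-0.2209) − (0.1673)(0.9753)(-0.9724) = -0.0591
θ = atan2(y, x) = -104.56°; adding 360° gives 255°.

255°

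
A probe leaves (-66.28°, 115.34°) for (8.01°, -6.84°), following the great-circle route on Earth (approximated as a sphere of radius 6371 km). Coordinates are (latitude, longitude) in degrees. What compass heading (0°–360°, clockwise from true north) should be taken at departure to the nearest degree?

243°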